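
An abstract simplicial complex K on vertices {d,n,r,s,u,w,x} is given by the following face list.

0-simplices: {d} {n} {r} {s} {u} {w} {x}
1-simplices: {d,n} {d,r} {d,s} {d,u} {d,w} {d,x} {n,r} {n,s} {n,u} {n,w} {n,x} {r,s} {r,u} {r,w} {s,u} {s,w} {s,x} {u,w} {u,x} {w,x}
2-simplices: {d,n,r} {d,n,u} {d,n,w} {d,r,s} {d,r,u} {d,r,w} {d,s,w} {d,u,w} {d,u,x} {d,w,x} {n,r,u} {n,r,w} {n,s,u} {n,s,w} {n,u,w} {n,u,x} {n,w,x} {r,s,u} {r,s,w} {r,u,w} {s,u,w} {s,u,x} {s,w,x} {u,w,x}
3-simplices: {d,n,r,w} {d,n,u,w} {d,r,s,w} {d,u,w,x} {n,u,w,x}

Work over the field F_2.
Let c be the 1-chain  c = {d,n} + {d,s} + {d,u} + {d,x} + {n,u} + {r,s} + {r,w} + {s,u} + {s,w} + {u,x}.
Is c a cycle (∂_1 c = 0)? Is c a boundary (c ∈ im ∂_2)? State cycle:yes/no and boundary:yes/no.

cycle:yes boundary:yes

n_0=7 n_1=20 n_2=24 n_3=5  [Z2]
∂1: piv[dn,dr,ds,du,dw,dx] rk=6  ker:nr,ns,nu,nw,nx,rs,ru,rw,su,sw,sx,uw,ux,wx
∂2: piv[dnr,dnu,dnw,drs,dru,drw,dsw,duw,dux,dwx,nsu,nsw,nux,sux] rk=14  ker:nru,nrw,nuw,nwx,rsu,rsw,ruw,suw,swx,uwx
∂3: piv[dnrw,dnuw,drsw,duwx,nuwx] rk=5
∂1c = 0
c vs im∂2: reduces to 0 ⇒ boundary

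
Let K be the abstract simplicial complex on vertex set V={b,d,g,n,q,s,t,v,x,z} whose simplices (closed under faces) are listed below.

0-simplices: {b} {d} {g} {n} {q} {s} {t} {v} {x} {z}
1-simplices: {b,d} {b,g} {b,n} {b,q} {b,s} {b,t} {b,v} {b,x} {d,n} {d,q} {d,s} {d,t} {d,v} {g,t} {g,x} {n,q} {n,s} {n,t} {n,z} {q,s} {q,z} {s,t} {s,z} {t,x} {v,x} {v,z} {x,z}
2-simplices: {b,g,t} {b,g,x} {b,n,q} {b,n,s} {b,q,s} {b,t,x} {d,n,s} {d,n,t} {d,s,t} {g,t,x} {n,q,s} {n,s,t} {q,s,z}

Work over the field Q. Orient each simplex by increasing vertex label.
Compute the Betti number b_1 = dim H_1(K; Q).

b_1=8

n_0=10 n_1=27 n_2=13  [Q]
∂1: piv[bd,bg,bn,bq,bs,bt,bv,bx,nz] rk=9  ker:dn,dq,ds,dt,dv,gt,gx,nq,ns,nt,qs,qz,st,sz,tx,vx,vz,xz
∂2: piv[bgt,bgx,bnq,bns,bqs,btx,dns,dnt,dst,qsz] rk=10  ker:gtx,nqs,nst
b_1=(27−9)−10=8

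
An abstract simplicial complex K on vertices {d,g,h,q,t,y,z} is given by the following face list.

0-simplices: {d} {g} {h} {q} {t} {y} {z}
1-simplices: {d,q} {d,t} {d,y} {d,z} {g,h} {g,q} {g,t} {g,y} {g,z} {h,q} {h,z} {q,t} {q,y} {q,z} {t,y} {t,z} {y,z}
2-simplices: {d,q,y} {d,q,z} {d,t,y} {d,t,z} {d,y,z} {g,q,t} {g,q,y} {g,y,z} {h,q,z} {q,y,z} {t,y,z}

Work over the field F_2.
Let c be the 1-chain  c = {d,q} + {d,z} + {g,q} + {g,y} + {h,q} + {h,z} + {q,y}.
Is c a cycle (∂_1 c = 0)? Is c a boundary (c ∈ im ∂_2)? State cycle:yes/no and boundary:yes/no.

cycle:yes boundary:yes

n_0=7 n_1=17 n_2=11  [Z2]
∂1: piv[dq,dt,dy,dz,gh,gq] rk=6  ker:gt,gy,gz,hq,hz,qt,qy,qz,ty,tz,yz
∂2: piv[dqy,dqz,dty,dtz,dyz,gqt,gqy,gyz,hqz] rk=9  ker:qyz,tyz
∂1c = 0
c vs im∂2: reduces to 0 ⇒ boundary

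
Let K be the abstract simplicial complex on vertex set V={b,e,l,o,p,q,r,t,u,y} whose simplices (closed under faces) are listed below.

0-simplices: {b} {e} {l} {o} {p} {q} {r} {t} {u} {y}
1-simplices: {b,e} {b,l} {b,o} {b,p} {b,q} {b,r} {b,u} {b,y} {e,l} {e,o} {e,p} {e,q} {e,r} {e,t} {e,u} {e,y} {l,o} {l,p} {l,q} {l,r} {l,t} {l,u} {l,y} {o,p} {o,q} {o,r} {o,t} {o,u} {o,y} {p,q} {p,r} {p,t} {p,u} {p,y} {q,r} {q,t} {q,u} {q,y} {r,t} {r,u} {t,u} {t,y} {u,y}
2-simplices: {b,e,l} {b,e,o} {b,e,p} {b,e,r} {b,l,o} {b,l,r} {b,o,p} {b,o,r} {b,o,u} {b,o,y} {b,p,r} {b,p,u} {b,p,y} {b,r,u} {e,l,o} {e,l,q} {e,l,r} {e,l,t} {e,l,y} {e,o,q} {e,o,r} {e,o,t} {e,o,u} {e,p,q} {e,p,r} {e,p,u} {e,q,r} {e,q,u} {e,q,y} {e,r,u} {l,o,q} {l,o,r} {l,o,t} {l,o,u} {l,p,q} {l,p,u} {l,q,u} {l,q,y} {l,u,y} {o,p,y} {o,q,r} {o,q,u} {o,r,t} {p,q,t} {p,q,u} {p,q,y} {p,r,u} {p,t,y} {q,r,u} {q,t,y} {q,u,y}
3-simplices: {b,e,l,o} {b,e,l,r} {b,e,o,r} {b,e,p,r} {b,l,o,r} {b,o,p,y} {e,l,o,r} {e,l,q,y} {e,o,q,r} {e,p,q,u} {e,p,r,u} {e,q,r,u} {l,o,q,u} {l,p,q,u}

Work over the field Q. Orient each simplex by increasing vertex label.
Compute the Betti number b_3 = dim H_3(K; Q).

b_3=1

n_0=10 n_1=43 n_2=51 n_3=14  [Q]
∂1: piv[be,bl,bo,bp,bq,br,bu,by,et] rk=9  ker:el,eo,ep,eq,er,eu,ey,lo,lp,lq,lr,lt,lu,ly,op,oq,or,ot,ou,oy,pq,pr,pt,pu,py,qr,qt,qu,qy,rt,ru,tu,ty,uy
∂2: piv[bel,beo,bep,ber,blo,blr,bop,bor,bou,boy,bpr,bpu,bpy,bru,elq,elt,ely,eoq,eot,eou,epq,eqr,equ,eqy,lou,lpq,luy,ort,pqt,pqy,pty] rk=31  ker:elo,elr,eor,epr,epu,eru,loq,lor,lot,lpu,lqu,lqy,opy,oqr,oqu,pqu,pru,qru,qty,quy
∂3: piv[belo,belr,beor,bepr,blor,bopy,elqy,eoqr,epqu,epru,eqru,loqu,lpqu] rk=13  ker:elor
b_3=(14−13)−0=1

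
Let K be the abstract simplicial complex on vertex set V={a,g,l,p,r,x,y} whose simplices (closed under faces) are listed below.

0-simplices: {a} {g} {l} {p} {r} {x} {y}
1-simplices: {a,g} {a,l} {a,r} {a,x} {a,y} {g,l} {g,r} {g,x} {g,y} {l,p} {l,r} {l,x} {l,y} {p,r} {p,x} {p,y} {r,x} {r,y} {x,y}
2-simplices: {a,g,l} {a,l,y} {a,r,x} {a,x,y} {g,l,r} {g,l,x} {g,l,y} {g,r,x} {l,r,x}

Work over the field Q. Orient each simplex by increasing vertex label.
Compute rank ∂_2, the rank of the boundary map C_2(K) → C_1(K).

rank∂_2=8

n_0=7 n_1=19 n_2=9  [Q]
∂1: piv[ag,al,ar,ax,ay,lp] rk=6  ker:gl,gr,gx,gy,lr,lx,ly,pr,px,py,rx,ry,xy
∂2: piv[agl,aly,arx,axy,glr,glx,gly,grx] rk=8  ker:lrx
rk∂_2=8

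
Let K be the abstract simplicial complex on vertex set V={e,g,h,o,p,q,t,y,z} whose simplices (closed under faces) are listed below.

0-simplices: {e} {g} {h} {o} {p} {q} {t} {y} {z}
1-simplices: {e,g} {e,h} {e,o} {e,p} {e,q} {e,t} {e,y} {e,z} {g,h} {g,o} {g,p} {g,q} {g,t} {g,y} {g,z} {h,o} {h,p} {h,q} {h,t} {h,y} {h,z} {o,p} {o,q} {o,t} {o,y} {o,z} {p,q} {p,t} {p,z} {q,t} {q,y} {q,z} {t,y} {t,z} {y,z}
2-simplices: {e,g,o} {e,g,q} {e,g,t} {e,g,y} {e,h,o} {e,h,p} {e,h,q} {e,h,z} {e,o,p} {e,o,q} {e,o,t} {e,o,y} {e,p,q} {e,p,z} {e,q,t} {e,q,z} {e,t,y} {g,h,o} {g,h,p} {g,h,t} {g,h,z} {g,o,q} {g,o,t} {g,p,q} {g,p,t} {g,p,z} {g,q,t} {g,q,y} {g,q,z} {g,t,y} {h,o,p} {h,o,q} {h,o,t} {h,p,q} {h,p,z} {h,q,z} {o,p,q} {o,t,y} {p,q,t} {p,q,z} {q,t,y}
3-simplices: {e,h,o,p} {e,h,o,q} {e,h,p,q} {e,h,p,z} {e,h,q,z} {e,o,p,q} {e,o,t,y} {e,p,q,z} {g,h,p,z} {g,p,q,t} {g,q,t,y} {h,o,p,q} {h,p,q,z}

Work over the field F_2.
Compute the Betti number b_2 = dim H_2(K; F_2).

n_0=9 n_1=35 n_2=41 n_3=13  [Z2]
∂1: piv[eg,eh,eo,ep,eq,et,ey,ez] rk=8  ker:gh,go,gp,gq,gt,gy,gz,ho,hp,hq,ht,hy,hz,op,oq,ot,oy,oz,pq,pt,pz,qt,qy,qz,ty,tz,yz
∂2: piv[ego,egq,egt,egy,eho,ehp,ehq,ehz,eop,eoq,eot,eoy,epq,epz,eqt,eqz,ety,gho,ghp,ght,ghz,gpt,gqy] rk=23  ker:goq,got,gpq,gpz,gqt,gqz,gty,hop,hoq,hot,hpq,hpz,hqz,opq,oty,pqt,pqz,qty
∂3: piv[ehop,ehoq,ehpq,ehpz,ehqz,eopq,eoty,epqz,ghpz,gpqt,gqty] rk=11  ker:hopq,hpqz
b_2=(41−23)−11=7

b_2=7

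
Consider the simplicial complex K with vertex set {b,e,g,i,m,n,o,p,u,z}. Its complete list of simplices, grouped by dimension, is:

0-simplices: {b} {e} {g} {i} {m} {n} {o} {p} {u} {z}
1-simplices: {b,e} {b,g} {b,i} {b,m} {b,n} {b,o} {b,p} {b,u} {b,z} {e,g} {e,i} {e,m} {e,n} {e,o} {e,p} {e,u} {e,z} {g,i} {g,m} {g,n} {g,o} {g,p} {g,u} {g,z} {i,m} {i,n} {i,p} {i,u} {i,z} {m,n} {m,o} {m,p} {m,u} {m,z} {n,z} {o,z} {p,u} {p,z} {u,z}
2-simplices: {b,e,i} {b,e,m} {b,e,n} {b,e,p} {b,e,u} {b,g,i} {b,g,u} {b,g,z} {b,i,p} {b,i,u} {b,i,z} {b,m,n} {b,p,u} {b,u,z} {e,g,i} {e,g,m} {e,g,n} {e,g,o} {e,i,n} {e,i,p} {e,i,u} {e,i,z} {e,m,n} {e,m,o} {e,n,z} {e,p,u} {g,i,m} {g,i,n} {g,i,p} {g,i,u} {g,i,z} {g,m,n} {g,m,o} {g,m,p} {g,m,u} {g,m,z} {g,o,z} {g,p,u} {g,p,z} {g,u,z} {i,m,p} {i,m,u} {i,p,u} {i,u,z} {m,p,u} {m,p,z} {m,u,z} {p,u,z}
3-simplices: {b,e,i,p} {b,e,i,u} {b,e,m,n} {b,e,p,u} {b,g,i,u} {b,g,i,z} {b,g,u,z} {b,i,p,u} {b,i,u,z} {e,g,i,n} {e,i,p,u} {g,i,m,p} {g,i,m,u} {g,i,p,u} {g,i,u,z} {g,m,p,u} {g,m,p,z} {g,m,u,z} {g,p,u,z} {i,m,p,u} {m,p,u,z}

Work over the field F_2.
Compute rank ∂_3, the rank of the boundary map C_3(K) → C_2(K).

rank∂_3=17

n_0=10 n_1=39 n_2=48 n_3=21  [Z2]
∂1: piv[be,bg,bi,bm,bn,bo,bp,bu,bz] rk=9  ker:eg,ei,em,en,eo,ep,eu,ez,gi,gm,gn,go,gp,gu,gz,im,in,ip,iu,iz,mn,mo,mp,mu,mz,nz,oz,pu,pz,uz
∂2: piv[bei,bem,ben,bep,beu,bgi,bgu,bgz,bip,biu,biz,bmn,bpu,buz,egi,egm,egn,ego,ein,eiz,emo,enz,gim,gip,gmp,gmu,gmz,goz,gpz] rk=29  ker:eip,eiu,emn,epu,gin,giu,giz,gmn,gmo,gpu,guz,imp,imu,ipu,iuz,mpu,mpz,muz,puz
∂3: piv[beip,beiu,bemn,bepu,bgiu,bgiz,bguz,bipu,biuz,egin,gimp,gimu,gipu,gmpu,gmpz,gmuz,gpuz] rk=17  ker:eipu,giuz,impu,mpuz
rk∂_3=17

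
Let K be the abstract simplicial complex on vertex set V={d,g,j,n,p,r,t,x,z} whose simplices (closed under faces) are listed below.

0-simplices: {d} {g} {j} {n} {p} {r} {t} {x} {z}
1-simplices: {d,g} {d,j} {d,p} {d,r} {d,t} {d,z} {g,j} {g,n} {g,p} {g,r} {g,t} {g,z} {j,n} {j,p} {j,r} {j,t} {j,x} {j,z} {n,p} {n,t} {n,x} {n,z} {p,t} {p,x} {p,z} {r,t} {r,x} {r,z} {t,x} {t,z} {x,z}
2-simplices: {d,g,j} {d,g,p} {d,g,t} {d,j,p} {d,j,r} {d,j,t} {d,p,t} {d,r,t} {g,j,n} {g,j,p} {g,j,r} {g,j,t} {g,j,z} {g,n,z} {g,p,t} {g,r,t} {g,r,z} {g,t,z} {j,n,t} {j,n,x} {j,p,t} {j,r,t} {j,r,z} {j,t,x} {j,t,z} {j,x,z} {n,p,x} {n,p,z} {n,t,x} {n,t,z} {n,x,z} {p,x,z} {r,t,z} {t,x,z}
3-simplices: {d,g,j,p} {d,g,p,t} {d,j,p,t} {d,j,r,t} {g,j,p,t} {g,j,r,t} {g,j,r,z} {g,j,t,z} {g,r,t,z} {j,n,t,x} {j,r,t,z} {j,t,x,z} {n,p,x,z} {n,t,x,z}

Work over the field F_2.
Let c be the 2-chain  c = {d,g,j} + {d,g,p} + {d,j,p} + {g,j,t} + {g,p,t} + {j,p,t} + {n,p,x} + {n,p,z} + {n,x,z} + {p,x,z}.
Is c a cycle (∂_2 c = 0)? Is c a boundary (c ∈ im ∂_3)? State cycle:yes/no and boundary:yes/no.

cycle:yes boundary:yes

n_0=9 n_1=31 n_2=34 n_3=14  [Z2]
∂1: piv[dg,dj,dp,dr,dt,dz,gn,jx] rk=8  ker:gj,gp,gr,gt,gz,jn,jp,jr,jt,jz,np,nt,nx,nz,pt,px,pz,rt,rx,rz,tx,tz,xz
∂2: piv[dgj,dgp,dgt,djp,djr,djt,dpt,drt,gjn,gjr,gjz,gnz,grz,gtz,jnt,jnx,jtx,jxz,npx,npz] rk=20  ker:gjp,gjt,gpt,grt,jpt,jrt,jrz,jtz,ntx,ntz,nxz,pxz,rtz,txz
∂3: piv[dgjp,dgpt,djpt,djrt,gjpt,gjrt,gjrz,gjtz,grtz,jntx,jtxz,npxz,ntxz] rk=13  ker:jrtz
∂2c = 0
c vs im∂3: reduces to 0 ⇒ boundary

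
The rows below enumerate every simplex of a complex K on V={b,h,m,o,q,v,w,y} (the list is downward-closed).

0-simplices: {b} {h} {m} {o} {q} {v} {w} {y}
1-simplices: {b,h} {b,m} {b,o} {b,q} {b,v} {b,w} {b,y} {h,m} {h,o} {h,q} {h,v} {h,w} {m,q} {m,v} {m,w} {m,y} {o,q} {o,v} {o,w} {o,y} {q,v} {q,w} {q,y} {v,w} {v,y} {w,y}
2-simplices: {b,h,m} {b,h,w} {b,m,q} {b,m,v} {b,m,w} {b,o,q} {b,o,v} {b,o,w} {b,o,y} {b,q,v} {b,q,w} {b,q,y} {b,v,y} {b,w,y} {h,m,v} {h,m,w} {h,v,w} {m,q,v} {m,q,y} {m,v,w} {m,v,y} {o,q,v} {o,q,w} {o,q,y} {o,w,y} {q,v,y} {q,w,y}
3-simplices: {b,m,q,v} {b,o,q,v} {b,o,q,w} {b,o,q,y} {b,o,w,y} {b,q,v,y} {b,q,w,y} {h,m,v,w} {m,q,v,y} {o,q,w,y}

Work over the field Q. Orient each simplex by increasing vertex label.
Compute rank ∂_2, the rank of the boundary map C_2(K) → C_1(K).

rank∂_2=17

n_0=8 n_1=26 n_2=27 n_3=10  [Q]
∂1: piv[bh,bm,bo,bq,bv,bw,by] rk=7  ker:hm,ho,hq,hv,hw,mq,mv,mw,my,oq,ov,ow,oy,qv,qw,qy,vw,vy,wy
∂2: piv[bhm,bhw,bmq,bmv,bmw,boq,bov,bow,boy,bqv,bqw,bqy,bvy,bwy,hmv,hvw,mqy] rk=17  ker:hmw,mqv,mvw,mvy,oqv,oqw,oqy,owy,qvy,qwy
∂3: piv[bmqv,boqv,boqw,boqy,bowy,bqvy,bqwy,hmvw,mqvy] rk=9  ker:oqwy
rk∂_2=17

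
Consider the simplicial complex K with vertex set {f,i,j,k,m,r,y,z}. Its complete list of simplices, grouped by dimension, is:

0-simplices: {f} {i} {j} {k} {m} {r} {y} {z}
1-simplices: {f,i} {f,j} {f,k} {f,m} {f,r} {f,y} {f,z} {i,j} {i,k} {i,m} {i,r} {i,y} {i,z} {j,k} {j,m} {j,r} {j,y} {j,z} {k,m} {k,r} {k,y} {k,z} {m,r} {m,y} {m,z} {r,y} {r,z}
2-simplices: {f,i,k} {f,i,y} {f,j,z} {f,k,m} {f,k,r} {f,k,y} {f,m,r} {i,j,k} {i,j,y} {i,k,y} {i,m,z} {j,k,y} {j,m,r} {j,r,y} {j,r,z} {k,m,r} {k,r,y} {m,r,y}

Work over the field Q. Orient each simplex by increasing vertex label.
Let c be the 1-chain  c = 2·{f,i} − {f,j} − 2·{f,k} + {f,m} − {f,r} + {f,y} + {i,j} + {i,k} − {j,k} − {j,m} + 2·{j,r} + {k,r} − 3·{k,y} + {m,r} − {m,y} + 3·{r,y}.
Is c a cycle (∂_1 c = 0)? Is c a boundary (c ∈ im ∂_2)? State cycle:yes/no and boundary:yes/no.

cycle:yes boundary:no

n_0=8 n_1=27 n_2=18  [Q]
∂1: piv[fi,fj,fk,fm,fr,fy,fz] rk=7  ker:ij,ik,im,ir,iy,iz,jk,jm,jr,jy,jz,km,kr,ky,kz,mr,my,mz,ry,rz
∂2: piv[fik,fiy,fjz,fkm,fkr,fky,fmr,ijk,ijy,imz,jmr,jry,jrz,kry,mry] rk=15  ker:iky,jky,kmr
∂1c = 0
c vs im∂2: residual ≠ 0 ⇒ not boundary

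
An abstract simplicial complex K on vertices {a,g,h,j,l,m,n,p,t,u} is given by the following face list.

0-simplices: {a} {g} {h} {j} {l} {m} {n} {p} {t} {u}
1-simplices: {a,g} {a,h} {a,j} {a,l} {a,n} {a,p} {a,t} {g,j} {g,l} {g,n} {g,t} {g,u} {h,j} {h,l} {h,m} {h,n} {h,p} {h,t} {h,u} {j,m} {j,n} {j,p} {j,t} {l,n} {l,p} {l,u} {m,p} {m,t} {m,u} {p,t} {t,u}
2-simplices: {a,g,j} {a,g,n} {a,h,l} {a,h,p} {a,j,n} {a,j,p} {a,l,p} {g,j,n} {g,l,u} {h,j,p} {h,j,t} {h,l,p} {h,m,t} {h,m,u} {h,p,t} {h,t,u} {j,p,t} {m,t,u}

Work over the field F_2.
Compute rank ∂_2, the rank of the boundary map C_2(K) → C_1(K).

rank∂_2=14

n_0=10 n_1=31 n_2=18  [Z2]
∂1: piv[ag,ah,aj,al,an,ap,at,gu,hm] rk=9  ker:gj,gl,gn,gt,hj,hl,hn,hp,ht,hu,jm,jn,jp,jt,ln,lp,lu,mp,mt,mu,pt,tu
∂2: piv[agj,agn,ahl,ahp,ajn,ajp,alp,glu,hjp,hjt,hmt,hmu,hpt,htu] rk=14  ker:gjn,hlp,jpt,mtu
rk∂_2=14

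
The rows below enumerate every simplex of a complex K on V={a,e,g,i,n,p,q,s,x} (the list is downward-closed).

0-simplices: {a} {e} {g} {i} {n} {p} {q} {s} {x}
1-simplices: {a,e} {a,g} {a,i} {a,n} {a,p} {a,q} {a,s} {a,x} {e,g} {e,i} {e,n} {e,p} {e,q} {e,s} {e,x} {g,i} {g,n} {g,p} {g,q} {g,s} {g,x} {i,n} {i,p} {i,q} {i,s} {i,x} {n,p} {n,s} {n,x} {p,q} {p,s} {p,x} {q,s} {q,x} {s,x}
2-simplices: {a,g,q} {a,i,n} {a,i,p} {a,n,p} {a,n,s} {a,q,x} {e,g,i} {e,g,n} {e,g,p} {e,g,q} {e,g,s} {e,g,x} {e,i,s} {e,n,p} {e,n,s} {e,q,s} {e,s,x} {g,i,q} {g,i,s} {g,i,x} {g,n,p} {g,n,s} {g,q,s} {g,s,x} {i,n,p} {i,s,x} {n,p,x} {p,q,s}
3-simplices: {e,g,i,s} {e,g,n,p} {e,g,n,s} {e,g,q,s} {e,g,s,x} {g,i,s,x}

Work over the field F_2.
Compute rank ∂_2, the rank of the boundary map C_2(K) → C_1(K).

rank∂_2=21

n_0=9 n_1=35 n_2=28 n_3=6  [Z2]
∂1: piv[ae,ag,ai,an,ap,aq,as,ax] rk=8  ker:eg,ei,en,ep,eq,es,ex,gi,gn,gp,gq,gs,gx,in,ip,iq,is,ix,np,ns,nx,pq,ps,px,qs,qx,sx
∂2: piv[agq,ain,aip,anp,ans,aqx,egi,egn,egp,egq,egs,egx,eis,enp,ens,eqs,esx,giq,gix,npx,pqs] rk=21  ker:gis,gnp,gns,gqs,gsx,inp,isx
∂3: piv[egis,egnp,egns,egqs,egsx,gisx] rk=6
rk∂_2=21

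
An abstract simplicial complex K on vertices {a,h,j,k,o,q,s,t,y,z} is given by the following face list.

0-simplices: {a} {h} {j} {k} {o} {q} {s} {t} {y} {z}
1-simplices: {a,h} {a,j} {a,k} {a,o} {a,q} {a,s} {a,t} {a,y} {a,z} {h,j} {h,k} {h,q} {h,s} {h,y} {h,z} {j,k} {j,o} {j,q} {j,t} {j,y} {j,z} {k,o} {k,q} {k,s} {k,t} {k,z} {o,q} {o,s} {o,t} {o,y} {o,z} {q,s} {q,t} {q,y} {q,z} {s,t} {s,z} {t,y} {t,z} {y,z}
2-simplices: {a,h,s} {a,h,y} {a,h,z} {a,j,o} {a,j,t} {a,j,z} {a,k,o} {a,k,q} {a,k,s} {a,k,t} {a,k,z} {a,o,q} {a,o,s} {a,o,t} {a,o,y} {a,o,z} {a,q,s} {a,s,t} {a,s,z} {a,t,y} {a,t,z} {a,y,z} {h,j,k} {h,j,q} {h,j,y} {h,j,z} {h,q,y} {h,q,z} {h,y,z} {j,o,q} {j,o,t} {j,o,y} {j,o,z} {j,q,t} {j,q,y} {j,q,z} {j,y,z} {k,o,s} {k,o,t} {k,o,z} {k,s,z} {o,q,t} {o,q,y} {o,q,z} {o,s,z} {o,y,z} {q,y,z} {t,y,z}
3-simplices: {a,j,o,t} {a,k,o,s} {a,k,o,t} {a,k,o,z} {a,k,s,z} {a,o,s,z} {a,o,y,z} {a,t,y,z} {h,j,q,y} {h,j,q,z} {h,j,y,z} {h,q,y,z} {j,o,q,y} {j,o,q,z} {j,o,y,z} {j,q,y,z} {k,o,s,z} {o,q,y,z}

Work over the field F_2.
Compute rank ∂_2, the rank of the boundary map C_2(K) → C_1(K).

n_0=10 n_1=40 n_2=48 n_3=18  [Z2]
∂1: piv[ah,aj,ak,ao,aq,as,at,ay,az] rk=9  ker:hj,hk,hq,hs,hy,hz,jk,jo,jq,jt,jy,jz,ko,kq,ks,kt,kz,oq,os,ot,oy,oz,qs,qt,qy,qz,st,sz,ty,tz,yz
∂2: piv[ahs,ahy,ahz,ajo,ajt,ajz,ako,akq,aks,akt,akz,aoq,aos,aot,aoy,aoz,aqs,ast,asz,aty,atz,ayz,hjk,hjq,hjy,hjz,hqy,hqz,joq,jqt] rk=30  ker:hyz,jot,joy,joz,jqy,jqz,jyz,kos,kot,koz,ksz,oqt,oqy,oqz,osz,oyz,qyz,tyz
∂3: piv[ajot,akos,akot,akoz,aksz,aosz,aoyz,atyz,hjqy,hjqz,hjyz,hqyz,joqy,joqz,joyz] rk=15  ker:jqyz,kosz,oqyz
rk∂_2=30

rank∂_2=30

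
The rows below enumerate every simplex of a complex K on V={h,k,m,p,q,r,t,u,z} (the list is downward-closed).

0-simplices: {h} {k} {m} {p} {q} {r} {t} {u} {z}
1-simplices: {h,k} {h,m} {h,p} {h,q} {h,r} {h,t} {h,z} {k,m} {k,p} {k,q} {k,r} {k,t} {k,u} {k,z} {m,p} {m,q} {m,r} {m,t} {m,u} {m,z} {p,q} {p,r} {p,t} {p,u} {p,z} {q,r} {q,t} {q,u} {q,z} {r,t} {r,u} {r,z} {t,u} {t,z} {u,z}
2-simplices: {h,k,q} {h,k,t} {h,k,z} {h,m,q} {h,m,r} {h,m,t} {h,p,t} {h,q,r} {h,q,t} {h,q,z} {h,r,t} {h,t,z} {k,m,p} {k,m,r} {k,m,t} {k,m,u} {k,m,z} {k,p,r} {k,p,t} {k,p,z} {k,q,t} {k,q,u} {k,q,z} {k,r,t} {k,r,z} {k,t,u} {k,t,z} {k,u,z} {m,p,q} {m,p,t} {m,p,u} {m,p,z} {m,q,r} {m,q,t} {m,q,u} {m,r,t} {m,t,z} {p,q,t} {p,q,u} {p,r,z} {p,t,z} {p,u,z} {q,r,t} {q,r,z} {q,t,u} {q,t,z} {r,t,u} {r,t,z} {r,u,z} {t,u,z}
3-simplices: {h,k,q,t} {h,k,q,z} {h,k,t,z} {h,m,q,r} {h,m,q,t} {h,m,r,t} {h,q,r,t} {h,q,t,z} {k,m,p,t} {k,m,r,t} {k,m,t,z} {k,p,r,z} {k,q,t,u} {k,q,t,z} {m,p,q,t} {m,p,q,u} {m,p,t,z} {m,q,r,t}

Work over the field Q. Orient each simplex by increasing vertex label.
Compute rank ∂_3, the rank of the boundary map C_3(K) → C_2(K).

n_0=9 n_1=35 n_2=50 n_3=18  [Q]
∂1: piv[hk,hm,hp,hq,hr,ht,hz,ku] rk=8  ker:km,kp,kq,kr,kt,kz,mp,mq,mr,mt,mu,mz,pq,pr,pt,pu,pz,qr,qt,qu,qz,rt,ru,rz,tu,tz,uz
∂2: piv[hkq,hkt,hkz,hmq,hmr,hmt,hpt,hqr,hqt,hqz,hrt,htz,kmp,kmr,kmt,kmu,kmz,kpr,kpt,kpz,kqu,krz,ktu,kuz,mpq,mpu,rtu] rk=27  ker:kqt,kqz,krt,ktz,mpt,mpz,mqr,mqt,mqu,mrt,mtz,pqt,pqu,prz,ptz,puz,qrt,qrz,qtu,qtz,rtz,ruz,tuz
∂3: piv[hkqt,hkqz,hktz,hmqr,hmqt,hmrt,hqrt,hqtz,kmpt,kmrt,kmtz,kprz,kqtu,mpqt,mpqu,mptz] rk=16  ker:kqtz,mqrt
rk∂_3=16

rank∂_3=16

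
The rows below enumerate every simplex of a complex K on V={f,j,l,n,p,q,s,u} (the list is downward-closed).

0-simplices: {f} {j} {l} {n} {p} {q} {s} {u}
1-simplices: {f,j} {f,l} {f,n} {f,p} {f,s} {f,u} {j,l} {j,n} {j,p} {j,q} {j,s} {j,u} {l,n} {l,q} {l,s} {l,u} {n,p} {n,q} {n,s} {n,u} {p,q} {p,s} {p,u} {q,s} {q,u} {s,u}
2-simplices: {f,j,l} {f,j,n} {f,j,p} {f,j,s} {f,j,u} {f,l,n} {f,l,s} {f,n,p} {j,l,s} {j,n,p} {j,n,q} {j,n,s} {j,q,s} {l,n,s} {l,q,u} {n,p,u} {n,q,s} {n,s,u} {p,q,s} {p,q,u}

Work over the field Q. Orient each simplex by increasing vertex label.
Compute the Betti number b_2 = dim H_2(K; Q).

b_2=4

n_0=8 n_1=26 n_2=20  [Q]
∂1: piv[fj,fl,fn,fp,fs,fu,jq] rk=7  ker:jl,jn,jp,js,ju,ln,lq,ls,lu,np,nq,ns,nu,pq,ps,pu,qs,qu,su
∂2: piv[fjl,fjn,fjp,fjs,fju,fln,fls,fnp,jnq,jns,jqs,lqu,npu,nsu,pqs,pqu] rk=16  ker:jls,jnp,lns,nqs
b_2=(20−16)−0=4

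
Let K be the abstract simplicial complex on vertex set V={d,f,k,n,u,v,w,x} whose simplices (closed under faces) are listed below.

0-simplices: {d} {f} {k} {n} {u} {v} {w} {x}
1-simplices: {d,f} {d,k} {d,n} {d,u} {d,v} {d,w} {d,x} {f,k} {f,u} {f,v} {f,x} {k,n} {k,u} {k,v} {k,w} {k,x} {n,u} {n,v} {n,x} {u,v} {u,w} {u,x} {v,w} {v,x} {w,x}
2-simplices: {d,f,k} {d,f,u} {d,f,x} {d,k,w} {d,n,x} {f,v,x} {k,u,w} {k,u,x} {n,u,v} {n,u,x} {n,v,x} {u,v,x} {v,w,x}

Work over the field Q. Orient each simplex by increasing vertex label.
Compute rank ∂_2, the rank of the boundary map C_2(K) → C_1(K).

n_0=8 n_1=25 n_2=13  [Q]
∂1: piv[df,dk,dn,du,dv,dw,dx] rk=7  ker:fk,fu,fv,fx,kn,ku,kv,kw,kx,nu,nv,nx,uv,uw,ux,vw,vx,wx
∂2: piv[dfk,dfu,dfx,dkw,dnx,fvx,kuw,kux,nuv,nux,nvx,vwx] rk=12  ker:uvx
rk∂_2=12

rank∂_2=12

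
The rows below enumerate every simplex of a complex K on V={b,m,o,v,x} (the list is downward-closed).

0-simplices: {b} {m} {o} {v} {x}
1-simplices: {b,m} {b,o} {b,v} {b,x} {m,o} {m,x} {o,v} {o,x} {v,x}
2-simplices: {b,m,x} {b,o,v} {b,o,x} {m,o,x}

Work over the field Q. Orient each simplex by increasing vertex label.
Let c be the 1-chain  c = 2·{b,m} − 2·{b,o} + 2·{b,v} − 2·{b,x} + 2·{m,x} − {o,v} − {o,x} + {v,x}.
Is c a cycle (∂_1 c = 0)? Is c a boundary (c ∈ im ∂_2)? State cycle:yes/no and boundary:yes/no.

n_0=5 n_1=9 n_2=4  [Q]
∂1: piv[bm,bo,bv,bx] rk=4  ker:mo,mx,ov,ox,vx
∂2: piv[bmx,bov,box,mox] rk=4
∂1c = 0
c vs im∂2: residual ≠ 0 ⇒ not boundary

cycle:yes boundary:no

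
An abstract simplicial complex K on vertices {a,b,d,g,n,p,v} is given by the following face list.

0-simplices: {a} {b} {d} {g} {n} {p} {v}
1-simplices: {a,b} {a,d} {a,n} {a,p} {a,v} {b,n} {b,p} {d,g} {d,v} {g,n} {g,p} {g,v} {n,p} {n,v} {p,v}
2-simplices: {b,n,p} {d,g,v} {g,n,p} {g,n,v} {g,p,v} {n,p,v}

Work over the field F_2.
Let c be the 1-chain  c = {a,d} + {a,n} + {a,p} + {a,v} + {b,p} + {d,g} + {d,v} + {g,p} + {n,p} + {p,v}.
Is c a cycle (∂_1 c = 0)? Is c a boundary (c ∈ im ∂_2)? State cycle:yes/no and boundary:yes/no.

cycle:no boundary:no

n_0=7 n_1=15 n_2=6  [Z2]
∂1: piv[ab,ad,an,ap,av,dg] rk=6  ker:bn,bp,dv,gn,gp,gv,np,nv,pv
∂2: piv[bnp,dgv,gnp,gnv,gpv] rk=5  ker:npv
∂1c = {b} + {d} + {p} + {v}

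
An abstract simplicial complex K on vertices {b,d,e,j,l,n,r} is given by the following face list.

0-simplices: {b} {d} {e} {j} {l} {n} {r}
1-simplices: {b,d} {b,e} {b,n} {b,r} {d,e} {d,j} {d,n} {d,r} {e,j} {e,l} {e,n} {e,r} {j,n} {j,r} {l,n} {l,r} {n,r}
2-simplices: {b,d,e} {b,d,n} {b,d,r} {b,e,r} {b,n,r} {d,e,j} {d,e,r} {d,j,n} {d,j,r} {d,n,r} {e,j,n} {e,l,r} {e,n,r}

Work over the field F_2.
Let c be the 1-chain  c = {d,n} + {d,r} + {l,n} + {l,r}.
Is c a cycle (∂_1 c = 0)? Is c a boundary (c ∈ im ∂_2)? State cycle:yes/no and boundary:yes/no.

cycle:yes boundary:no

n_0=7 n_1=17 n_2=13  [Z2]
∂1: piv[bd,be,bn,br,dj,el] rk=6  ker:de,dn,dr,ej,en,er,jn,jr,ln,lr,nr
∂2: piv[bde,bdn,bdr,ber,bnr,dej,djn,djr,ejn,elr] rk=10  ker:der,dnr,enr
∂1c = 0
c vs im∂2: residual ≠ 0 ⇒ not boundary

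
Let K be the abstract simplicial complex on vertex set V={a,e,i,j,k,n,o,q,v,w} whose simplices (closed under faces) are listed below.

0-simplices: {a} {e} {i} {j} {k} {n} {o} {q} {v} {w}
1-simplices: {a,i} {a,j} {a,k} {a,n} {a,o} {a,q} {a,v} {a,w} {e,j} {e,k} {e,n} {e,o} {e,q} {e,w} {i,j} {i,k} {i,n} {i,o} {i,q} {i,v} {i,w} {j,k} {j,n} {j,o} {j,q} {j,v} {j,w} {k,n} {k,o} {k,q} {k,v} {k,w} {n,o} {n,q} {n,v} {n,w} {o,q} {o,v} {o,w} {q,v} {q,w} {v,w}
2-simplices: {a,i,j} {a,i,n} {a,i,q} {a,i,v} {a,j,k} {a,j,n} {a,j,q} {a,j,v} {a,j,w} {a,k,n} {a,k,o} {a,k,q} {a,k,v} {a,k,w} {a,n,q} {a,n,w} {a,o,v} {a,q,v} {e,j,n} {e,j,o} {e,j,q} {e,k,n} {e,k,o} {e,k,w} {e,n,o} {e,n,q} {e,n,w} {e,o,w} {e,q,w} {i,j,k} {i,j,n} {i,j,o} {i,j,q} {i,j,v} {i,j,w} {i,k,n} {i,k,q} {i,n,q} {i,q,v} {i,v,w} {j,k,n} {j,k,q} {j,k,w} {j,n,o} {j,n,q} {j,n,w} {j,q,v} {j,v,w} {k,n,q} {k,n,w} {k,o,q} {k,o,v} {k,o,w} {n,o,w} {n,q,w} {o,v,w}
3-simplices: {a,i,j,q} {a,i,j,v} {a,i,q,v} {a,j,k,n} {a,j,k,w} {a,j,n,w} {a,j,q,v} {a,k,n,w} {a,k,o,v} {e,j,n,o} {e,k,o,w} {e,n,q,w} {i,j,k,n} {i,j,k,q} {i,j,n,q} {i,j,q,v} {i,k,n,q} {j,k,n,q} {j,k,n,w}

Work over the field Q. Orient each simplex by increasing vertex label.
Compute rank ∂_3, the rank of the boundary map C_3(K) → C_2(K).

rank∂_3=16

n_0=10 n_1=42 n_2=56 n_3=19  [Q]
∂1: piv[ai,aj,ak,an,ao,aq,av,aw,ej] rk=9  ker:ek,en,eo,eq,ew,ij,ik,in,io,iq,iv,iw,jk,jn,jo,jq,jv,jw,kn,ko,kq,kv,kw,no,nq,nv,nw,oq,ov,ow,qv,qw,vw
∂2: piv[aij,ain,aiq,aiv,ajk,ajn,ajq,ajv,ajw,akn,ako,akq,akv,akw,anq,anw,aov,aqv,ejn,ejo,ejq,ekn,eko,ekw,eno,eow,eqw,ijk,ijo,ijw,ivw,koq] rk=32  ker:enq,enw,ijn,ijq,ijv,ikn,ikq,inq,iqv,jkn,jkq,jkw,jno,jnq,jnw,jqv,jvw,knq,knw,kov,kow,now,nqw,ovw
∂3: piv[aijq,aijv,aiqv,ajkn,ajkw,ajnw,ajqv,aknw,akov,ejno,ekow,enqw,ijkn,ijkq,ijnq,iknq] rk=16  ker:ijqv,jknq,jknw
rk∂_3=16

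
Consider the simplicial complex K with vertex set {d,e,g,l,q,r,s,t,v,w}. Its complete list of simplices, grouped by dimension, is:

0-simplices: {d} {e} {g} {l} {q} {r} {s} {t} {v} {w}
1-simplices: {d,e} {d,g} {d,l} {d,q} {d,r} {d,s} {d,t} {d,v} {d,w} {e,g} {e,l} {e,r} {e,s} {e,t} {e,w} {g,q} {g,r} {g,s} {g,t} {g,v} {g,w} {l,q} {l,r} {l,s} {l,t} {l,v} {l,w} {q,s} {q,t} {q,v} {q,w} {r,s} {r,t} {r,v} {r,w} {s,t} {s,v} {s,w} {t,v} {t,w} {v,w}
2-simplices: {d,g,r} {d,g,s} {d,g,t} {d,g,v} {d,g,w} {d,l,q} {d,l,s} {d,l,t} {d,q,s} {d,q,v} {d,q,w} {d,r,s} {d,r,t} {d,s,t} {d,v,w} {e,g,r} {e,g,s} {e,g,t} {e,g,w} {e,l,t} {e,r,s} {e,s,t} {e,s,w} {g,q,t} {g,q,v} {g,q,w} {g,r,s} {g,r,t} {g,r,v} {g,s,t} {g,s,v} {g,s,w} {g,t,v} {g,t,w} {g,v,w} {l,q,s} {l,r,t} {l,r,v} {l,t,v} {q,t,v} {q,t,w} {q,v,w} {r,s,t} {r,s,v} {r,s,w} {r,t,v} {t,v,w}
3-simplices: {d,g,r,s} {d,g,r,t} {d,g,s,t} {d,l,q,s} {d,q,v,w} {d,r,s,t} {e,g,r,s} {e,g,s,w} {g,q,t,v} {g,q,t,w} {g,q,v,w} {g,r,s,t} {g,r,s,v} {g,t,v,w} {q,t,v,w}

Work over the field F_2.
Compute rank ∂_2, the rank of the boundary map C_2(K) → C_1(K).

n_0=10 n_1=41 n_2=47 n_3=15  [Z2]
∂1: piv[de,dg,dl,dq,dr,ds,dt,dv,dw] rk=9  ker:eg,el,er,es,et,ew,gq,gr,gs,gt,gv,gw,lq,lr,ls,lt,lv,lw,qs,qt,qv,qw,rs,rt,rv,rw,st,sv,sw,tv,tw,vw
∂2: piv[dgr,dgs,dgt,dgv,dgw,dlq,dls,dlt,dqs,dqv,dqw,drs,drt,dst,dvw,egr,egs,egt,egw,elt,esw,gqt,gqv,grv,gsv,gtv,gtw,lrt,lrv,rsw] rk=30  ker:ers,est,gqw,grs,grt,gst,gsw,gvw,lqs,ltv,qtv,qtw,qvw,rst,rsv,rtv,tvw
∂3: piv[dgrs,dgrt,dgst,dlqs,dqvw,drst,egrs,egsw,gqtv,gqtw,gqvw,grsv,gtvw] rk=13  ker:grst,qtvw
rk∂_2=30

rank∂_2=30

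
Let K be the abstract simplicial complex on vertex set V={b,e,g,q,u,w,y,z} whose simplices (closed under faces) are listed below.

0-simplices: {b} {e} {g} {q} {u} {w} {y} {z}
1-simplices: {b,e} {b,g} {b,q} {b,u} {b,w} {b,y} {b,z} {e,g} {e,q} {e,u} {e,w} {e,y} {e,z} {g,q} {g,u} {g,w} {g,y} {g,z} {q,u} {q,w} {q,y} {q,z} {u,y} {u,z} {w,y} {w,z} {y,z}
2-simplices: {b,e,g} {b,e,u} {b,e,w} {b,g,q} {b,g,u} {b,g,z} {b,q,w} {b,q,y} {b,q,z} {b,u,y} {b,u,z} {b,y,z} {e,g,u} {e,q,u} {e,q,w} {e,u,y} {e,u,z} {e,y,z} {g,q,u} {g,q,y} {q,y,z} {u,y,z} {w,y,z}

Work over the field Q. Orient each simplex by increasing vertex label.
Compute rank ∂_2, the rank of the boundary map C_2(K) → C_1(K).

rank∂_2=18

n_0=8 n_1=27 n_2=23  [Q]
∂1: piv[be,bg,bq,bu,bw,by,bz] rk=7  ker:eg,eq,eu,ew,ey,ez,gq,gu,gw,gy,gz,qu,qw,qy,qz,uy,uz,wy,wz,yz
∂2: piv[beg,beu,bew,bgq,bgu,bgz,bqw,bqy,bqz,buy,buz,byz,equ,eqw,euy,euz,gqy,wyz] rk=18  ker:egu,eyz,gqu,qyz,uyz
rk∂_2=18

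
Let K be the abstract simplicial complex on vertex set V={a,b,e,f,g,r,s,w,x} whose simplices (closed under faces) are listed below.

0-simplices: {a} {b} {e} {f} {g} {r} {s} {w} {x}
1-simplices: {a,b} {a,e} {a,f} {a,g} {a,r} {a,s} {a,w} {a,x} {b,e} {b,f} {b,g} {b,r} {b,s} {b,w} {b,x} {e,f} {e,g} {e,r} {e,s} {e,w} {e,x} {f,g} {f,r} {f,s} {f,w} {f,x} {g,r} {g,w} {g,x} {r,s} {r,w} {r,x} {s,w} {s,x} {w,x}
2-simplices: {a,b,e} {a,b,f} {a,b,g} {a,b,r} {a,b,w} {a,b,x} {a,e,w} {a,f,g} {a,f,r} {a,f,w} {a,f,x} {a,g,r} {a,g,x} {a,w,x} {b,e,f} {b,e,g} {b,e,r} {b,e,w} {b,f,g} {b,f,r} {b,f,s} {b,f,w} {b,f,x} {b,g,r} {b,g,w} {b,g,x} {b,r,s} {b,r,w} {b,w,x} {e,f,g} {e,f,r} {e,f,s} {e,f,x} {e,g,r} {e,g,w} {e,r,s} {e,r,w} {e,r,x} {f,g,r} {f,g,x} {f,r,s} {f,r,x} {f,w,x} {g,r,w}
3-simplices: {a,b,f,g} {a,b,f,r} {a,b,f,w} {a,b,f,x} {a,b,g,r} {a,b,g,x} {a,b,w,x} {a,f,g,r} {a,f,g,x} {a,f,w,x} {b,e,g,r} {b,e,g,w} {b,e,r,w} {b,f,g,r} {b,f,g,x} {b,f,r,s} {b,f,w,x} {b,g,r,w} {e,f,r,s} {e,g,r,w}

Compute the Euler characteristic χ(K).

n_0=9 n_1=35 n_2=44 n_3=20
χ=+9−35+44−20=-2

χ(K)=-2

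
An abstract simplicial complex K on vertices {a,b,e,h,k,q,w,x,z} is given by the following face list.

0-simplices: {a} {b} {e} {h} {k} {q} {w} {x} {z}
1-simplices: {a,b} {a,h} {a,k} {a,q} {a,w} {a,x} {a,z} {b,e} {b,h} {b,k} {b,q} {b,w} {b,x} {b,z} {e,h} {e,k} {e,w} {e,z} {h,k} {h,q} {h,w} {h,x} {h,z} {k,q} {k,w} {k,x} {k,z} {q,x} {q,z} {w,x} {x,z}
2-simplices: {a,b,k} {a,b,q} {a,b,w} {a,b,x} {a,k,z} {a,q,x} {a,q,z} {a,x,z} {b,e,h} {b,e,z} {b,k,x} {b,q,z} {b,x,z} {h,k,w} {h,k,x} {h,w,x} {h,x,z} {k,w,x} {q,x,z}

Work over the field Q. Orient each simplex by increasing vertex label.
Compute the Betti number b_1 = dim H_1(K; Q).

b_1=7

n_0=9 n_1=31 n_2=19  [Q]
∂1: piv[ab,ah,ak,aq,aw,ax,az,be] rk=8  ker:bh,bk,bq,bw,bx,bz,eh,ek,ew,ez,hk,hq,hw,hx,hz,kq,kw,kx,kz,qx,qz,wx,xz
∂2: piv[abk,abq,abw,abx,akz,aqx,aqz,axz,beh,bez,bkx,bqz,hkw,hkx,hwx,hxz] rk=16  ker:bxz,kwx,qxz
b_1=(31−8)−16=7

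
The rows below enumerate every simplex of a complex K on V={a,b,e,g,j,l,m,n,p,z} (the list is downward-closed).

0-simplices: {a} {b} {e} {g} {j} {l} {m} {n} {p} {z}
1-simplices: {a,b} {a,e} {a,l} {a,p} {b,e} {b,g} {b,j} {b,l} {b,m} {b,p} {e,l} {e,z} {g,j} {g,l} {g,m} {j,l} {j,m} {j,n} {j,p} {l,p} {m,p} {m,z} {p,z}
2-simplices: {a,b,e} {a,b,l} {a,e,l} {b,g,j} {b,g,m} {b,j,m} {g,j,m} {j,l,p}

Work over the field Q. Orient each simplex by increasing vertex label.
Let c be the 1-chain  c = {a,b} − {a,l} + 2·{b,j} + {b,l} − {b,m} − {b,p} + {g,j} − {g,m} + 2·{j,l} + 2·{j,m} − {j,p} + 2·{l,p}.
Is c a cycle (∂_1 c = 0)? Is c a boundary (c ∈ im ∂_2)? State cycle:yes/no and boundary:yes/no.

n_0=10 n_1=23 n_2=8  [Q]
∂1: piv[ab,ae,al,ap,bg,bj,bm,ez,jn] rk=9  ker:be,bl,bp,el,gj,gl,gm,jl,jm,jp,lp,mp,mz,pz
∂2: piv[abe,abl,ael,bgj,bgm,bjm,jlp] rk=7  ker:gjm
∂1c = 0
c vs im∂2: residual ≠ 0 ⇒ not boundary

cycle:yes boundary:no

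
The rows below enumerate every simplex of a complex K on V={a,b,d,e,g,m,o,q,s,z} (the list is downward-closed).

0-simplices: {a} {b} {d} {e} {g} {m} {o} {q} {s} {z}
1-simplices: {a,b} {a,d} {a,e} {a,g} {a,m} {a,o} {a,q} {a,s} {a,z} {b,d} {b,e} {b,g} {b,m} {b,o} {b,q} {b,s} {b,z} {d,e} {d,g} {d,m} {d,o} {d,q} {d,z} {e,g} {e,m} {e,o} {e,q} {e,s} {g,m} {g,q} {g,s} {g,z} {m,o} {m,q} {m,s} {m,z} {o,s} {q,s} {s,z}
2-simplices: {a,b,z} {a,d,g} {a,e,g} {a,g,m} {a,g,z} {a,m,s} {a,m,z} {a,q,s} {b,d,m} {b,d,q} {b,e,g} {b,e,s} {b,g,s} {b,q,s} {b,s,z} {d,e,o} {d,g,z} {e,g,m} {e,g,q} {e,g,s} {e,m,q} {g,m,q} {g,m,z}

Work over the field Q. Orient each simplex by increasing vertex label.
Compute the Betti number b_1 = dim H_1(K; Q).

b_1=10

n_0=10 n_1=39 n_2=23  [Q]
∂1: piv[ab,ad,ae,ag,am,ao,aq,as,az] rk=9  ker:bd,be,bg,bm,bo,bq,bs,bz,de,dg,dm,do,dq,dz,eg,em,eo,eq,es,gm,gq,gs,gz,mo,mq,ms,mz,os,qs,sz
∂2: piv[abz,adg,aeg,agm,agz,ams,amz,aqs,bdm,bdq,beg,bes,bgs,bqs,bsz,deo,dgz,egm,egq,emq] rk=20  ker:egs,gmq,gmz
b_1=(39−9)−20=10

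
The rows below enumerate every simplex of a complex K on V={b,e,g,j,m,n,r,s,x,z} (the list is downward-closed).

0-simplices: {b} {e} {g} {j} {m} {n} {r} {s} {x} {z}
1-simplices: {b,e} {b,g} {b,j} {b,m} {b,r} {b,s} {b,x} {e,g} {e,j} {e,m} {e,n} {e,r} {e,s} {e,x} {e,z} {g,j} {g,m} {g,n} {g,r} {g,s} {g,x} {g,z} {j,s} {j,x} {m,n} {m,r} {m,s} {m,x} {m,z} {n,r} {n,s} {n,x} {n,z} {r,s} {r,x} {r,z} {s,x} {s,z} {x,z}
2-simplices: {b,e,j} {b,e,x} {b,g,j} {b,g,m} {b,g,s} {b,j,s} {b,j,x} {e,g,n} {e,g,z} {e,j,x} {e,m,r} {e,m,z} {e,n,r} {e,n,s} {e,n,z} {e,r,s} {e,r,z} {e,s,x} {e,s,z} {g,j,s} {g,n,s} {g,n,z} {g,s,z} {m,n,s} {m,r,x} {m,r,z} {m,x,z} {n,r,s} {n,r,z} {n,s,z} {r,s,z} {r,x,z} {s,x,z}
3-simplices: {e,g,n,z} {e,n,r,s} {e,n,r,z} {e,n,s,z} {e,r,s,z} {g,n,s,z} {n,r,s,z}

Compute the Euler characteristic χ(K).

χ(K)=-3

n_0=10 n_1=39 n_2=33 n_3=7
χ=+10−39+33−7=-3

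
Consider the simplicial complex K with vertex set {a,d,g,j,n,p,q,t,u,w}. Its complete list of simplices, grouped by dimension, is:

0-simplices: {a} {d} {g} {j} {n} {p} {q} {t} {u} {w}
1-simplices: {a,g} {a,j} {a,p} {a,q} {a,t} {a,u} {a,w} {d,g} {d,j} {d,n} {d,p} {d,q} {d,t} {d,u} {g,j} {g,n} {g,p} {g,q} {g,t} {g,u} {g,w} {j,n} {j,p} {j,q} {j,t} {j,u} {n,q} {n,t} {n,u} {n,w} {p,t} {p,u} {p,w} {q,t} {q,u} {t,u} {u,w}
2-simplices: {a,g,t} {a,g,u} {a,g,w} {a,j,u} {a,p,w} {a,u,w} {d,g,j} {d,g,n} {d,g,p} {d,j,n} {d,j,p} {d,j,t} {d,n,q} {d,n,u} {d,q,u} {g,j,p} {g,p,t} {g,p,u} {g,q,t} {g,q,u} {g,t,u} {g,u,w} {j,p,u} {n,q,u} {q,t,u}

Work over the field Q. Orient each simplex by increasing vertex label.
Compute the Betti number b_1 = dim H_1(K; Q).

n_0=10 n_1=37 n_2=25  [Q]
∂1: piv[ag,aj,ap,aq,at,au,aw,dg,dn] rk=9  ker:dj,dp,dq,dt,du,gj,gn,gp,gq,gt,gu,gw,jn,jp,jq,jt,ju,nq,nt,nu,nw,pt,pu,pw,qt,qu,tu,uw
∂2: piv[agt,agu,agw,aju,apw,auw,dgj,dgn,dgp,djn,djp,djt,dnq,dnu,dqu,gpt,gpu,gqt,gqu,gtu,jpu] rk=21  ker:gjp,guw,nqu,qtu
b_1=(37−9)−21=7

b_1=7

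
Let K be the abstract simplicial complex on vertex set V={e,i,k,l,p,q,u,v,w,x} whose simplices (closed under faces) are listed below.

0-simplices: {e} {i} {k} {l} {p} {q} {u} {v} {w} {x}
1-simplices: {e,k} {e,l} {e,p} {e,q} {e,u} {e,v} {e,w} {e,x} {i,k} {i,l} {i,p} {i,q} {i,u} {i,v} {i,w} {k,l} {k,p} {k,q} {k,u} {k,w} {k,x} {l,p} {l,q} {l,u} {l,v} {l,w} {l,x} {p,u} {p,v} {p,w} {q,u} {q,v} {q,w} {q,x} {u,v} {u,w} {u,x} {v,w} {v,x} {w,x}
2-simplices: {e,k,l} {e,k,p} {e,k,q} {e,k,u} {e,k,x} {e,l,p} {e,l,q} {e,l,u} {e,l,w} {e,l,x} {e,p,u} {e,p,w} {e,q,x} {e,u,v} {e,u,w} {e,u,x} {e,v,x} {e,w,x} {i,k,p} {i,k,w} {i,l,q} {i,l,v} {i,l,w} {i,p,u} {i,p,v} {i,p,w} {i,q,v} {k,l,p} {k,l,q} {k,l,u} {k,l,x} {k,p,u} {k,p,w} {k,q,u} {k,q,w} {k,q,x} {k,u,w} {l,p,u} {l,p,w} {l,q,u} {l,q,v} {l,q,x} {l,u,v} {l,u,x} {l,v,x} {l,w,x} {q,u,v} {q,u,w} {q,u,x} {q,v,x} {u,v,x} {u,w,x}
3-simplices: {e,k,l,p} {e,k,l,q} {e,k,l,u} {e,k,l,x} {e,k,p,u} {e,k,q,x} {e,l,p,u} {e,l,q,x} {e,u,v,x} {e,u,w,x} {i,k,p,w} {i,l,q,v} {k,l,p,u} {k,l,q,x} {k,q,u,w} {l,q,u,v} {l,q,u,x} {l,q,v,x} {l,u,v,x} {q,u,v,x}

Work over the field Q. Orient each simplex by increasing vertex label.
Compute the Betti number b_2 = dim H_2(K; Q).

n_0=10 n_1=40 n_2=52 n_3=20  [Q]
∂1: piv[ek,el,ep,eq,eu,ev,ew,ex,ik] rk=9  ker:il,ip,iq,iu,iv,iw,kl,kp,kq,ku,kw,kx,lp,lq,lu,lv,lw,lx,pu,pv,pw,qu,qv,qw,qx,uv,uw,ux,vw,vx,wx
∂2: piv[ekl,ekp,ekq,eku,ekx,elp,elq,elu,elw,elx,epu,epw,eqx,euv,euw,eux,evx,ewx,ikp,ikw,ilq,ilv,ilw,ipu,ipv,ipw,iqv,kqu,kqw,luv] rk=30  ker:klp,klq,klu,klx,kpu,kpw,kqx,kuw,lpu,lpw,lqu,lqv,lqx,lux,lvx,lwx,quv,quw,qux,qvx,uvx,uwx
∂3: piv[eklp,eklq,eklu,eklx,ekpu,ekqx,elpu,elqx,euvx,euwx,ikpw,ilqv,kquw,lquv,lqux,lqvx,luvx] rk=17  ker:klpu,klqx,quvx
b_2=(52−30)−17=5

b_2=5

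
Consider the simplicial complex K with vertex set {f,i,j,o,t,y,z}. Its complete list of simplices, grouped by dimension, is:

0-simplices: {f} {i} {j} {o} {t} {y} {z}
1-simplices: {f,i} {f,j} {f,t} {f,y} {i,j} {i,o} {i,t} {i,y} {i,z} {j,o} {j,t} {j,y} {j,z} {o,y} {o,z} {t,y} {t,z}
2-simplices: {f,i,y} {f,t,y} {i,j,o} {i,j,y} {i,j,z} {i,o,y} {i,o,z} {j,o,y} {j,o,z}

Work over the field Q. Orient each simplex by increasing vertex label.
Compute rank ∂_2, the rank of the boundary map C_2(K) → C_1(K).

n_0=7 n_1=17 n_2=9  [Q]
∂1: piv[fi,fj,ft,fy,io,iz] rk=6  ker:ij,it,iy,jo,jt,jy,jz,oy,oz,ty,tz
∂2: piv[fiy,fty,ijo,ijy,ijz,ioy,ioz] rk=7  ker:joy,joz
rk∂_2=7

rank∂_2=7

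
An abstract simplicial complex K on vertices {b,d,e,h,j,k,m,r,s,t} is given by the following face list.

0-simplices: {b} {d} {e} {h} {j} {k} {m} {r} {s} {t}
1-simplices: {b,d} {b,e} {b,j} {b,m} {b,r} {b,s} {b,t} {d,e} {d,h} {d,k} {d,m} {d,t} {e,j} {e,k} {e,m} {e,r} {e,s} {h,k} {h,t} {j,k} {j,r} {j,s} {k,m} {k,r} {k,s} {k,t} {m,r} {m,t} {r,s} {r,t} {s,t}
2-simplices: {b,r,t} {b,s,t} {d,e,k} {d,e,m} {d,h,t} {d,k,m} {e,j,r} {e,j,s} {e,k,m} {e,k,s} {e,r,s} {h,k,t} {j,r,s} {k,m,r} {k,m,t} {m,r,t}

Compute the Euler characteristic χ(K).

χ(K)=-5

n_0=10 n_1=31 n_2=16
χ=+10−31+16=-5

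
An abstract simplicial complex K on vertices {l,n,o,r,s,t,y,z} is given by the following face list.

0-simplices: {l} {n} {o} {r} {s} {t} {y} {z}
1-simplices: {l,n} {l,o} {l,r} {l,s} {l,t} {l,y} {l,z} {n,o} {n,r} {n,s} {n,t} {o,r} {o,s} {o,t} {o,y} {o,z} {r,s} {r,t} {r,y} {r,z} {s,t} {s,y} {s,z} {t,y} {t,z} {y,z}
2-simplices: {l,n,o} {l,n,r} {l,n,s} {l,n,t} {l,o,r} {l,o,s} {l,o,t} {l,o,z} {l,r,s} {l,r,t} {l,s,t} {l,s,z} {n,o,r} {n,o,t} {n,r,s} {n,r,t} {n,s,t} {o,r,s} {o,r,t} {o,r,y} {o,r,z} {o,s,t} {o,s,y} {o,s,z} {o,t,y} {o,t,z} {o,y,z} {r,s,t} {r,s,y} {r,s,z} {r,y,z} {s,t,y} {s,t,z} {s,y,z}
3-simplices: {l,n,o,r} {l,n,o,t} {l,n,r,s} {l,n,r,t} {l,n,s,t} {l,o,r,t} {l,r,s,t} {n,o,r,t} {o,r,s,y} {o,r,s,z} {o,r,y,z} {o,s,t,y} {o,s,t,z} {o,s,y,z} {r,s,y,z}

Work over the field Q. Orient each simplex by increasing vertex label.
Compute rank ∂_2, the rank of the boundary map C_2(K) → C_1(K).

n_0=8 n_1=26 n_2=34 n_3=15  [Q]
∂1: piv[ln,lo,lr,ls,lt,ly,lz] rk=7  ker:no,nr,ns,nt,or,os,ot,oy,oz,rs,rt,ry,rz,st,sy,sz,ty,tz,yz
∂2: piv[lno,lnr,lns,lnt,lor,los,lot,loz,lrs,lrt,lst,lsz,ory,orz,osy,oty,otz,oyz] rk=18  ker:nor,not,nrs,nrt,nst,ors,ort,ost,osz,rst,rsy,rsz,ryz,sty,stz,syz
∂3: piv[lnor,lnot,lnrs,lnrt,lnst,lort,lrst,orsy,orsz,oryz,osty,ostz,osyz] rk=13  ker:nort,rsyz
rk∂_2=18

rank∂_2=18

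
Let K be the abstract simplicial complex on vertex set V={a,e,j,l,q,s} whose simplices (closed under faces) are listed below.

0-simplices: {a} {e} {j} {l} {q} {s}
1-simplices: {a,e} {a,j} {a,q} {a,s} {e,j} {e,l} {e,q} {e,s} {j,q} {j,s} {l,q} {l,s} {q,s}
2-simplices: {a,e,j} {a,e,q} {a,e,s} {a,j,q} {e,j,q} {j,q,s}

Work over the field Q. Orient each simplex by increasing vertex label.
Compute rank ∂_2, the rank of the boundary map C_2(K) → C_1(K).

rank∂_2=5

n_0=6 n_1=13 n_2=6  [Q]
∂1: piv[ae,aj,aq,as,el] rk=5  ker:ej,eq,es,jq,js,lq,ls,qs
∂2: piv[aej,aeq,aes,ajq,jqs] rk=5  ker:ejq
rk∂_2=5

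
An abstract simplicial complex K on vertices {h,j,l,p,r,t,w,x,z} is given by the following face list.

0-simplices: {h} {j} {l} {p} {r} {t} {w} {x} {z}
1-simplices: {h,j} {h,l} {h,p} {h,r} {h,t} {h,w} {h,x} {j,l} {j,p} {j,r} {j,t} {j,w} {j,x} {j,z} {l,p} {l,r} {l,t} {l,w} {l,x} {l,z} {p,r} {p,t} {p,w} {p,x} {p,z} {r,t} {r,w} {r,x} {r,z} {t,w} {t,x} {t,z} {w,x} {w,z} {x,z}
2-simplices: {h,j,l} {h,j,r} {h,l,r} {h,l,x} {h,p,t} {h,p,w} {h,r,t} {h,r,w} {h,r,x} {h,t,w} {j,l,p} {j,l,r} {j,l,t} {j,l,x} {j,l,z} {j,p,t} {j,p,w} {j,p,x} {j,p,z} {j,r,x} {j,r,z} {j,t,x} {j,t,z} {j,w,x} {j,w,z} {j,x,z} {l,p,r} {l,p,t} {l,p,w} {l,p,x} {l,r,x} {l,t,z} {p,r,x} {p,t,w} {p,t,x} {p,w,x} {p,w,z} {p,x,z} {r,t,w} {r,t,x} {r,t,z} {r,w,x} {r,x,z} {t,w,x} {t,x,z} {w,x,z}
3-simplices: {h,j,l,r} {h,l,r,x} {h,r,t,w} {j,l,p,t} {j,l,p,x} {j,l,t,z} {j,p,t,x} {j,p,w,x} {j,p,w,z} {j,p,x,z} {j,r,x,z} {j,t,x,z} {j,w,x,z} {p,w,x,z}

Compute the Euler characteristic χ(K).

χ(K)=6

n_0=9 n_1=35 n_2=46 n_3=14
χ=+9−35+46−14=6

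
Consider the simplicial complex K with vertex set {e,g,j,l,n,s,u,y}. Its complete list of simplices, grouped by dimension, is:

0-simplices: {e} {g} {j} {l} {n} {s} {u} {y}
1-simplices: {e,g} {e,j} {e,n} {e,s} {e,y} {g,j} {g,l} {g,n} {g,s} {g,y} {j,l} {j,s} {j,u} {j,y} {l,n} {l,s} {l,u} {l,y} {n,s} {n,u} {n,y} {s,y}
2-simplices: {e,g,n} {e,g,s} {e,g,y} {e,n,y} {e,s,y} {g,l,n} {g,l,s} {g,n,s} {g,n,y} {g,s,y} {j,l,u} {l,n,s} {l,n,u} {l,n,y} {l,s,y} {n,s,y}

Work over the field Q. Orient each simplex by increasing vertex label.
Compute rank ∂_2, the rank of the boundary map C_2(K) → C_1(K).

n_0=8 n_1=22 n_2=16  [Q]
∂1: piv[eg,ej,en,es,ey,gl,ju] rk=7  ker:gj,gn,gs,gy,jl,js,jy,ln,ls,lu,ly,ns,nu,ny,sy
∂2: piv[egn,egs,egy,eny,esy,gln,gls,gns,jlu,lnu,lny] rk=11  ker:gny,gsy,lns,lsy,nsy
rk∂_2=11

rank∂_2=11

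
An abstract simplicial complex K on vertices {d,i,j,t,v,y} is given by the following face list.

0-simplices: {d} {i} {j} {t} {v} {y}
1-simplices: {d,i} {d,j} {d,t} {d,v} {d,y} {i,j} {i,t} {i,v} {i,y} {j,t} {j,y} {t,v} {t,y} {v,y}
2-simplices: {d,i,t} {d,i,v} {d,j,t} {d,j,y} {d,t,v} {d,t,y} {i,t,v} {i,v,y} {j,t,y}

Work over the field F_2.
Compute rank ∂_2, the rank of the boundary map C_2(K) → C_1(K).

rank∂_2=7

n_0=6 n_1=14 n_2=9  [Z2]
∂1: piv[di,dj,dt,dv,dy] rk=5  ker:ij,it,iv,iy,jt,jy,tv,ty,vy
∂2: piv[dit,div,djt,djy,dtv,dty,ivy] rk=7  ker:itv,jty
rk∂_2=7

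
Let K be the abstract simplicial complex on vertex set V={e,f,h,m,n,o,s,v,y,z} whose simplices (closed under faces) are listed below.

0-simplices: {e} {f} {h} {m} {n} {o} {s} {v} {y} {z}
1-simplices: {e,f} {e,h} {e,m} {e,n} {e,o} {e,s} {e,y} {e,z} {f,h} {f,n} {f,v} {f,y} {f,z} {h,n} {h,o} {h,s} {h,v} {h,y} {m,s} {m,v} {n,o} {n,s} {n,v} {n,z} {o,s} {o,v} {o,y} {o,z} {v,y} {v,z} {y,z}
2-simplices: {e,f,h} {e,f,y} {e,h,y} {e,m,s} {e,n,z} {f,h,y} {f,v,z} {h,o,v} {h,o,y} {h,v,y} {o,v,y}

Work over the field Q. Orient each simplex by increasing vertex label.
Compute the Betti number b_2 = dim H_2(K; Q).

b_2=2

n_0=10 n_1=31 n_2=11  [Q]
∂1: piv[ef,eh,em,en,eo,es,ey,ez,fv] rk=9  ker:fh,fn,fy,fz,hn,ho,hs,hv,hy,ms,mv,no,ns,nv,nz,os,ov,oy,oz,vy,vz,yz
∂2: piv[efh,efy,ehy,ems,enz,fvz,hov,hoy,hvy] rk=9  ker:fhy,ovy
b_2=(11−9)−0=2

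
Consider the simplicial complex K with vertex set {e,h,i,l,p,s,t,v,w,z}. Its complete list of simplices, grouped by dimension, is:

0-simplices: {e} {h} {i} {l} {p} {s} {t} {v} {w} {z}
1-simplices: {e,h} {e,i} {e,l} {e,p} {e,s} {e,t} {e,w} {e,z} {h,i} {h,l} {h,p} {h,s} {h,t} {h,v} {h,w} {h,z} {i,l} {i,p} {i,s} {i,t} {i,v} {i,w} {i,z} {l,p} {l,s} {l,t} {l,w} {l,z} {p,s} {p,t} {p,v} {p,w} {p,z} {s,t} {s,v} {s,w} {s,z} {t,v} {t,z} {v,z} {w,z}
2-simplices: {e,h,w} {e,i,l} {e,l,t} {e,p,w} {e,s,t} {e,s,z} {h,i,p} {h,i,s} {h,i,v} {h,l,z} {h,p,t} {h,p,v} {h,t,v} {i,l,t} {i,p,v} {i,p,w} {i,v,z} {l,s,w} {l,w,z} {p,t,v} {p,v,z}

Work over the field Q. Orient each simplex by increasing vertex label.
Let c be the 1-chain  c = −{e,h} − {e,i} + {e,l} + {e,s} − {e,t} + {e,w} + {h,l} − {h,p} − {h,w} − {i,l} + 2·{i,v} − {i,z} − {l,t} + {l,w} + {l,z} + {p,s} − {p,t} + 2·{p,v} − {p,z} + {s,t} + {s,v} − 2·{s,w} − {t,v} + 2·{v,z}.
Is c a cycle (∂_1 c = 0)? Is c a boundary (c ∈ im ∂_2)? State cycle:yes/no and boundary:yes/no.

n_0=10 n_1=41 n_2=21  [Q]
∂1: piv[eh,ei,el,ep,es,et,ew,ez,hv] rk=9  ker:hi,hl,hp,hs,ht,hw,hz,il,ip,is,it,iv,iw,iz,lp,ls,lt,lw,lz,ps,pt,pv,pw,pz,st,sv,sw,sz,tv,tz,vz,wz
∂2: piv[ehw,eil,elt,epw,est,esz,hip,his,hiv,hlz,hpt,hpv,htv,ilt,ipw,ivz,lsw,lwz,pvz] rk=19  ker:ipv,ptv
∂1c = −{i} − 2·{p} + 2·{s} − {t} + 2·{v} − {w} + {z}

cycle:no boundary:no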